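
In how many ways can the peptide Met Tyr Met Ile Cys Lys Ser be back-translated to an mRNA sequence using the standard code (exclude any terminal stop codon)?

Met: 1 codon.
Tyr: 2 codons.
Met: 1 codon.
Ile: 3 codons.
Cys: 2 codons.
Lys: 2 codons.
Ser: 6 codons.
1 × 2 × 1 × 3 × 2 × 2 × 6 = 144.

144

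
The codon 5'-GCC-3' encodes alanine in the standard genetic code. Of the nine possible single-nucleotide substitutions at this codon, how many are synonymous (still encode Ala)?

3

Position 1: none → 0 synonymous.
Position 2: none → 0 synonymous.
Position 3: GCU, GCA, GCG → 3 synonymous.
Total: 0 + 0 + 3 = 3.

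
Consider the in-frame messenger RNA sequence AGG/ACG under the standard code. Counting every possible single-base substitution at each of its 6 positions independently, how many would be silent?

Codon 1 (AGG, Arg): 2 synonymous substitutions.
Codon 2 (ACG, Thr): 3 synonymous substitutions.
Total: 2 + 3 = 5.

5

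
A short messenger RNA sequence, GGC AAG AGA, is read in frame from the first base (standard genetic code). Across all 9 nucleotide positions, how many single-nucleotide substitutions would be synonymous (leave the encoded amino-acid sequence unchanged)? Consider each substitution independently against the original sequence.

Codon 1 (GGC, Gly): 3 synonymous substitutions.
Codon 2 (AAG, Lys): 1 synonymous substitution.
Codon 3 (AGA, Arg): 2 synonymous substitutions.
Total: 3 + 1 + 2 = 6.

6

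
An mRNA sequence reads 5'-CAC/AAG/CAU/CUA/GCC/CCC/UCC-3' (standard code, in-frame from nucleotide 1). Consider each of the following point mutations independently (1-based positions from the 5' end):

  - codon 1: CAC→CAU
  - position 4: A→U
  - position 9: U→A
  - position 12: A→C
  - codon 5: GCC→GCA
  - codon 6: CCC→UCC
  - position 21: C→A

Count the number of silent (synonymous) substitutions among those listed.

4

Codon 1: CAC (His) → CAU (His) — synonymous.
Codon 2: AAG (Lys) → UAG (Stop) — nonsense.
Codon 3: CAU (His) → CAA (Gln) — missense.
Codon 4: CUA (Leu) → CUC (Leu) — synonymous.
Codon 5: GCC (Ala) → GCA (Ala) — synonymous.
Codon 6: CCC (Pro) → UCC (Ser) — missense.
Codon 7: UCC (Ser) → UCA (Ser) — synonymous.
Synonymous: 4 of 7.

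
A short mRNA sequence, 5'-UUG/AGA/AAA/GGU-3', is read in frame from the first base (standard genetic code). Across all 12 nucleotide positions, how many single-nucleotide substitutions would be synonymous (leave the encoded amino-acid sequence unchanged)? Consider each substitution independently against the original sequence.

8

Codon 1 (UUG, Leu): 2 synonymous substitutions.
Codon 2 (AGA, Arg): 2 synonymous substitutions.
Codon 3 (AAA, Lys): 1 synonymous substitution.
Codon 4 (GGU, Gly): 3 synonymous substitutions.
Total: 2 + 2 + 1 + 3 = 8.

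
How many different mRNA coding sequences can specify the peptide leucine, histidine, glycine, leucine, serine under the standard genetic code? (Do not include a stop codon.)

Leu: 6 codons.
His: 2 codons.
Gly: 4 codons.
Leu: 6 codons.
Ser: 6 codons.
6 × 2 × 4 × 6 × 6 = 1728.

1728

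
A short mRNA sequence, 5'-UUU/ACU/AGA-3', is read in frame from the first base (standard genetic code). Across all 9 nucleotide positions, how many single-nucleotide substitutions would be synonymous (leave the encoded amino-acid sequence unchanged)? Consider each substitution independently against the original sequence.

Codon 1 (UUU, Phe): 1 synonymous substitution.
Codon 2 (ACU, Thr): 3 synonymous substitutions.
Codon 3 (AGA, Arg): 2 synonymous substitutions.
Total: 1 + 3 + 2 = 6.

6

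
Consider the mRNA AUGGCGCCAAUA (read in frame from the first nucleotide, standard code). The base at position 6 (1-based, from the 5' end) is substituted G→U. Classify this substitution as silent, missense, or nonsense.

silent

Position 6 falls in codon 2: GCG → Ala.
After the substitution the codon is GCU → Ala.
Both encode Ala, so the change is synonymous.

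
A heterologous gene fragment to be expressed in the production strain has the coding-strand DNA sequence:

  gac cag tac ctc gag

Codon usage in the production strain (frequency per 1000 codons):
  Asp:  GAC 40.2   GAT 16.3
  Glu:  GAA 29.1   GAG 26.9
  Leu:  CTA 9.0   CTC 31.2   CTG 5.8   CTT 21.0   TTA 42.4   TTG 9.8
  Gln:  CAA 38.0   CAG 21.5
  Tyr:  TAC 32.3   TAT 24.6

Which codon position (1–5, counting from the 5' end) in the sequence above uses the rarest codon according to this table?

Codon 1 GAC (Asp): 40.2 per 1000.
Codon 2 CAG (Gln): 21.5 per 1000.
Codon 3 TAC (Tyr): 32.3 per 1000.
Codon 4 CTC (Leu): 31.2 per 1000.
Codon 5 GAG (Glu): 26.9 per 1000.
Lowest frequency is 21.5 at codon 2.

2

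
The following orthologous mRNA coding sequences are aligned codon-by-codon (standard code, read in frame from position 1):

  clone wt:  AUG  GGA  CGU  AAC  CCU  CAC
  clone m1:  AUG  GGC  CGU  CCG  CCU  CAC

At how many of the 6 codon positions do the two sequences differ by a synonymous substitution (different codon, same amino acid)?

Codon 1: AUG Met / AUG Met — identical.
Codon 2: GGA Gly / GGC Gly — synonymous.
Codon 3: CGU Arg / CGU Arg — identical.
Codon 4: AAC Asn / CCG Pro — nonsynonymous.
Codon 5: CCU Pro / CCU Pro — identical.
Codon 6: CAC His / CAC His — identical.
Synonymous differences: 1.

1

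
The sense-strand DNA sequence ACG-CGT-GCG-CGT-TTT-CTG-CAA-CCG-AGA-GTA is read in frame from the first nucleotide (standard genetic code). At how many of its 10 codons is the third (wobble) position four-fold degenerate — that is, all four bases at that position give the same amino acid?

Codon 1 ACG (Thr): third position 4-fold.
Codon 2 CGT (Arg): third position 4-fold.
Codon 3 GCG (Ala): third position 4-fold.
Codon 4 CGT (Arg): third position 4-fold.
Codon 5 TTT (Phe): third position 2-fold.
Codon 6 CTG (Leu): third position 4-fold.
Codon 7 CAA (Gln): third position 2-fold.
Codon 8 CCG (Pro): third position 4-fold.
Codon 9 AGA (Arg): third position 2-fold.
Codon 10 GTA (Val): third position 4-fold.
Four-fold degenerate third positions: 7.

7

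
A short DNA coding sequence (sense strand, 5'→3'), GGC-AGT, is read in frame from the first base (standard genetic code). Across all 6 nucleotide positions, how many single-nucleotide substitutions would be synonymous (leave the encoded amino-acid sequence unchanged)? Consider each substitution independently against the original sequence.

Codon 1 (GGC, Gly): 3 synonymous substitutions.
Codon 2 (AGT, Ser): 1 synonymous substitution.
Total: 3 + 1 = 4.

4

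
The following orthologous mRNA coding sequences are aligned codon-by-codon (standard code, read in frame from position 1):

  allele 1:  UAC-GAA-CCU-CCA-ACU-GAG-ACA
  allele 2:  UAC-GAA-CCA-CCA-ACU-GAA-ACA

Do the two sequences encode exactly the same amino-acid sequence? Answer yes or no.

Codon 1: UAC Tyr / UAC Tyr — identical.
Codon 2: GAA Glu / GAA Glu — identical.
Codon 3: CCU Pro / CCA Pro — synonymous.
Codon 4: CCA Pro / CCA Pro — identical.
Codon 5: ACU Thr / ACU Thr — identical.
Codon 6: GAG Glu / GAA Glu — synonymous.
Codon 7: ACA Thr / ACA Thr — identical.
Nonsynonymous differences: 0 → same protein.

yes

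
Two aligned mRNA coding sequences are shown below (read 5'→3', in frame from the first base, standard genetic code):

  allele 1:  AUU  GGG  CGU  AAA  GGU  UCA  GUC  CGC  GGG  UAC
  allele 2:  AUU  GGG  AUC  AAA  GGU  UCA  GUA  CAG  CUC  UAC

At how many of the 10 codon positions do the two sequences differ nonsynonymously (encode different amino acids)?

Codon 1: AUU Ile / AUU Ile — identical.
Codon 2: GGG Gly / GGG Gly — identical.
Codon 3: CGU Arg / AUC Ile — nonsynonymous.
Codon 4: AAA Lys / AAA Lys — identical.
Codon 5: GGU Gly / GGU Gly — identical.
Codon 6: UCA Ser / UCA Ser — identical.
Codon 7: GUC Val / GUA Val — synonymous.
Codon 8: CGC Arg / CAG Gln — nonsynonymous.
Codon 9: GGG Gly / CUC Leu — nonsynonymous.
Codon 10: UAC Tyr / UAC Tyr — identical.
Nonsynonymous differences: 3.

3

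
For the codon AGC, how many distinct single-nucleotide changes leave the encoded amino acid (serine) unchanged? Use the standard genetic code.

Position 1: none → 0 synonymous.
Position 2: none → 0 synonymous.
Position 3: AGT → 1 synonymous.
Total: 0 + 0 + 1 = 1.

1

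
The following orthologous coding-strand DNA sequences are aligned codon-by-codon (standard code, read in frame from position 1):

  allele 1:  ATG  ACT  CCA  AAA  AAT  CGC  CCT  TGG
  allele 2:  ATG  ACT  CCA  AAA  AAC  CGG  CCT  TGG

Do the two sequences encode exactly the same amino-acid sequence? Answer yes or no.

Codon 1: ATG Met / ATG Met — identical.
Codon 2: ACT Thr / ACT Thr — identical.
Codon 3: CCA Pro / CCA Pro — identical.
Codon 4: AAA Lys / AAA Lys — identical.
Codon 5: AAT Asn / AAC Asn — synonymous.
Codon 6: CGC Arg / CGG Arg — synonymous.
Codon 7: CCT Pro / CCT Pro — identical.
Codon 8: TGG Trp / TGG Trp — identical.
Nonsynonymous differences: 0 → same protein.

yes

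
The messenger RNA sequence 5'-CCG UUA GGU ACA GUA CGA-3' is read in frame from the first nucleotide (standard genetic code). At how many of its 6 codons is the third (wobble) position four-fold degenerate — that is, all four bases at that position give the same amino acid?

5

Codon 1 CCG (Pro): third position 4-fold.
Codon 2 UUA (Leu): third position 2-fold.
Codon 3 GGU (Gly): third position 4-fold.
Codon 4 ACA (Thr): third position 4-fold.
Codon 5 GUA (Val): third position 4-fold.
Codon 6 CGA (Arg): third position 4-fold.
Four-fold degenerate third positions: 5.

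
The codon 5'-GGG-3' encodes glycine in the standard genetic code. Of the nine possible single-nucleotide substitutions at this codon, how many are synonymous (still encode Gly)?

3

Position 1: none → 0 synonymous.
Position 2: none → 0 synonymous.
Position 3: GGU, GGC, GGA → 3 synonymous.
Total: 0 + 0 + 3 = 3.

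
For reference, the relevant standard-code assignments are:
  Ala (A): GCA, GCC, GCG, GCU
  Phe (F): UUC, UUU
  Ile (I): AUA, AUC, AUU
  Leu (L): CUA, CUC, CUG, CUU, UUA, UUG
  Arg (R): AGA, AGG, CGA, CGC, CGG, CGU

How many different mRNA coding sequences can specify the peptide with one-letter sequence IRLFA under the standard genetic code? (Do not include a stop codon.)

864

Ile: 3 codons.
Arg: 6 codons.
Leu: 6 codons.
Phe: 2 codons.
Ala: 4 codons.
3 × 6 × 6 × 2 × 4 = 864.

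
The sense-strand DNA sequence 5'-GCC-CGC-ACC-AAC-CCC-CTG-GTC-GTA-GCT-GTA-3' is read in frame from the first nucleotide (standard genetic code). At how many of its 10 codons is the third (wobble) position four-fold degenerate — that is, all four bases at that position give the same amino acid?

9

Codon 1 GCC (Ala): third position 4-fold.
Codon 2 CGC (Arg): third position 4-fold.
Codon 3 ACC (Thr): third position 4-fold.
Codon 4 AAC (Asn): third position 2-fold.
Codon 5 CCC (Pro): third position 4-fold.
Codon 6 CTG (Leu): third position 4-fold.
Codon 7 GTC (Val): third position 4-fold.
Codon 8 GTA (Val): third position 4-fold.
Codon 9 GCT (Ala): third position 4-fold.
Codon 10 GTA (Val): third position 4-fold.
Four-fold degenerate third positions: 9.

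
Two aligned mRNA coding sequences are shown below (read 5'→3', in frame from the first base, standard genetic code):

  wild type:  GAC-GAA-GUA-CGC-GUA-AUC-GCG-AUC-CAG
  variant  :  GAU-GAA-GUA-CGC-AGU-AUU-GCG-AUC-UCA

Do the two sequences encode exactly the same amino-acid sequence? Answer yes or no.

no

Codon 1: GAC Asp / GAU Asp — synonymous.
Codon 2: GAA Glu / GAA Glu — identical.
Codon 3: GUA Val / GUA Val — identical.
Codon 4: CGC Arg / CGC Arg — identical.
Codon 5: GUA Val / AGU Ser — nonsynonymous.
Codon 6: AUC Ile / AUU Ile — synonymous.
Codon 7: GCG Ala / GCG Ala — identical.
Codon 8: AUC Ile / AUC Ile — identical.
Codon 9: CAG Gln / UCA Ser — nonsynonymous.
Nonsynonymous differences: 2 → different protein.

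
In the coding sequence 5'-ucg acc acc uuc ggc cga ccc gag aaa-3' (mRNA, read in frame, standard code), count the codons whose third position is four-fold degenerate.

Codon 1 UCG (Ser): third position 4-fold.
Codon 2 ACC (Thr): third position 4-fold.
Codon 3 ACC (Thr): third position 4-fold.
Codon 4 UUC (Phe): third position 2-fold.
Codon 5 GGC (Gly): third position 4-fold.
Codon 6 CGA (Arg): third position 4-fold.
Codon 7 CCC (Pro): third position 4-fold.
Codon 8 GAG (Glu): third position 2-fold.
Codon 9 AAA (Lys): third position 2-fold.
Four-fold degenerate third positions: 6.

6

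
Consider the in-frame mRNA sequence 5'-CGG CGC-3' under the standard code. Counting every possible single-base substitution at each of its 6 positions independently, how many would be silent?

Codon 1 (CGG, Arg): 4 synonymous substitutions.
Codon 2 (CGC, Arg): 3 synonymous substitutions.
Total: 4 + 3 = 7.

7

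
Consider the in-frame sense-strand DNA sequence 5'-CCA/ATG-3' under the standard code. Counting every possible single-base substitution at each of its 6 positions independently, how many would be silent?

Codon 1 (CCA, Pro): 3 synonymous substitutions.
Codon 2 (ATG, Met): 0 synonymous substitutions.
Total: 3 + 0 = 3.

3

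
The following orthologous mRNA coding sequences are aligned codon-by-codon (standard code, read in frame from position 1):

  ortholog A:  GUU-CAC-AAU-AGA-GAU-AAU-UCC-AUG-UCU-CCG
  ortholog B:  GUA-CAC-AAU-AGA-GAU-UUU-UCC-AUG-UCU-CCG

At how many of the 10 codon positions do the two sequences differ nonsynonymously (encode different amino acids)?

1

Codon 1: GUU Val / GUA Val — synonymous.
Codon 2: CAC His / CAC His — identical.
Codon 3: AAU Asn / AAU Asn — identical.
Codon 4: AGA Arg / AGA Arg — identical.
Codon 5: GAU Asp / GAU Asp — identical.
Codon 6: AAU Asn / UUU Phe — nonsynonymous.
Codon 7: UCC Ser / UCC Ser — identical.
Codon 8: AUG Met / AUG Met — identical.
Codon 9: UCU Ser / UCU Ser — identical.
Codon 10: CCG Pro / CCG Pro — identical.
Nonsynonymous differences: 1.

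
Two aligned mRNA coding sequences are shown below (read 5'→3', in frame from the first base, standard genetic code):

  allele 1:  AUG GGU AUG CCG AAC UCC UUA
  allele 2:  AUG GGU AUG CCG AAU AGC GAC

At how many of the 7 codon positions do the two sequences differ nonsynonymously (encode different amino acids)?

1

Codon 1: AUG Met / AUG Met — identical.
Codon 2: GGU Gly / GGU Gly — identical.
Codon 3: AUG Met / AUG Met — identical.
Codon 4: CCG Pro / CCG Pro — identical.
Codon 5: AAC Asn / AAU Asn — synonymous.
Codon 6: UCC Ser / AGC Ser — synonymous.
Codon 7: UUA Leu / GAC Asp — nonsynonymous.
Nonsynonymous differences: 1.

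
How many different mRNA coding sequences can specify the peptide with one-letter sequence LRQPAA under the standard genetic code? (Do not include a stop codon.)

4608

Leu: 6 codons.
Arg: 6 codons.
Gln: 2 codons.
Pro: 4 codons.
Ala: 4 codons.
Ala: 4 codons.
6 × 6 × 2 × 4 × 4 × 4 = 4608.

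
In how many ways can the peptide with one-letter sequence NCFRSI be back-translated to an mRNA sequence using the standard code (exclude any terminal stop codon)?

864

Asn: 2 codons.
Cys: 2 codons.
Phe: 2 codons.
Arg: 6 codons.
Ser: 6 codons.
Ile: 3 codons.
2 × 2 × 2 × 6 × 6 × 3 = 864.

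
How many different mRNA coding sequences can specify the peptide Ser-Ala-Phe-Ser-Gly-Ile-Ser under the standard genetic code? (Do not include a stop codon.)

20736

Ser: 6 codons.
Ala: 4 codons.
Phe: 2 codons.
Ser: 6 codons.
Gly: 4 codons.
Ile: 3 codons.
Ser: 6 codons.
6 × 4 × 2 × 6 × 4 × 3 × 6 = 20736.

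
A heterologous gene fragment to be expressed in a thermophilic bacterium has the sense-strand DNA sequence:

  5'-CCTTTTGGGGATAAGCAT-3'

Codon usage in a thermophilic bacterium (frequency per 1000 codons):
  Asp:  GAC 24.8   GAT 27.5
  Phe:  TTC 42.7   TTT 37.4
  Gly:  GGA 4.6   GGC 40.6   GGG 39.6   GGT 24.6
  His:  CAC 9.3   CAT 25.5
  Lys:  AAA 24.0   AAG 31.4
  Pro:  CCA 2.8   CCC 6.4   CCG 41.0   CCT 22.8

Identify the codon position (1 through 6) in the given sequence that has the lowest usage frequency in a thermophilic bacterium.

1

Codon 1 CCT (Pro): 22.8 per 1000.
Codon 2 TTT (Phe): 37.4 per 1000.
Codon 3 GGG (Gly): 39.6 per 1000.
Codon 4 GAT (Asp): 27.5 per 1000.
Codon 5 AAG (Lys): 31.4 per 1000.
Codon 6 CAT (His): 25.5 per 1000.
Lowest frequency is 22.8 at codon 1.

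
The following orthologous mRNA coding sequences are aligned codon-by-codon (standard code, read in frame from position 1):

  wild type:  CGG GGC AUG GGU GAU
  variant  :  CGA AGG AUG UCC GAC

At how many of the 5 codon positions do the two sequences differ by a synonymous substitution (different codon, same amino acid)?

2

Codon 1: CGG Arg / CGA Arg — synonymous.
Codon 2: GGC Gly / AGG Arg — nonsynonymous.
Codon 3: AUG Met / AUG Met — identical.
Codon 4: GGU Gly / UCC Ser — nonsynonymous.
Codon 5: GAU Asp / GAC Asp — synonymous.
Synonymous differences: 2.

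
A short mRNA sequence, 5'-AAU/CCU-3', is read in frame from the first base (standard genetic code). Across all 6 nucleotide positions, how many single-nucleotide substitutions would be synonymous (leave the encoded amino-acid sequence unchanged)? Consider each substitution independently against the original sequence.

4

Codon 1 (AAU, Asn): 1 synonymous substitution.
Codon 2 (CCU, Pro): 3 synonymous substitutions.
Total: 1 + 3 = 4.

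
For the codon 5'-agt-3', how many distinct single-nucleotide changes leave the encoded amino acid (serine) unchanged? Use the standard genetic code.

1

Position 1: none → 0 synonymous.
Position 2: none → 0 synonymous.
Position 3: AGC → 1 synonymous.
Total: 0 + 0 + 1 = 1.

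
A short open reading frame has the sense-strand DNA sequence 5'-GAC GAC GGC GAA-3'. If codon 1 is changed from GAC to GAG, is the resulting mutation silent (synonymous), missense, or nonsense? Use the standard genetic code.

missense

Position 3 falls in codon 1: GAC → Asp.
After the substitution the codon is GAG → Glu.
Asp ≠ Glu, so this is a missense mutation.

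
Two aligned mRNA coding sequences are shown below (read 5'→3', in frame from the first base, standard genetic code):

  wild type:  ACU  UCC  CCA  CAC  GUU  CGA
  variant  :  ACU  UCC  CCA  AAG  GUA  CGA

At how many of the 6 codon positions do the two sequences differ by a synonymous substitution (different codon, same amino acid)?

1

Codon 1: ACU Thr / ACU Thr — identical.
Codon 2: UCC Ser / UCC Ser — identical.
Codon 3: CCA Pro / CCA Pro — identical.
Codon 4: CAC His / AAG Lys — nonsynonymous.
Codon 5: GUU Val / GUA Val — synonymous.
Codon 6: CGA Arg / CGA Arg — identical.
Synonymous differences: 1.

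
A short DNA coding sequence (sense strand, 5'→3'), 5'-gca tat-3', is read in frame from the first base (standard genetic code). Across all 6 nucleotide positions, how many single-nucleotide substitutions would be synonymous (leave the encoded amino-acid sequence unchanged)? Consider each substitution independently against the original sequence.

Codon 1 (GCA, Ala): 3 synonymous substitutions.
Codon 2 (TAT, Tyr): 1 synonymous substitution.
Total: 3 + 1 = 4.

4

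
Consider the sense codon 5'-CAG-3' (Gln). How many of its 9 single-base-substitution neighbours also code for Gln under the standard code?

1

Position 1: none → 0 synonymous.
Position 2: none → 0 synonymous.
Position 3: CAA → 1 synonymous.
Total: 0 + 0 + 1 = 1.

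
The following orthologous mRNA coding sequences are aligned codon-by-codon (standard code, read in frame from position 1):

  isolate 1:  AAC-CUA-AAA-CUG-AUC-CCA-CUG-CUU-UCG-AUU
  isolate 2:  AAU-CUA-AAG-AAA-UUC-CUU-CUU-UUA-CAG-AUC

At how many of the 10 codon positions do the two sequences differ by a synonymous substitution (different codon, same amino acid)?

5

Codon 1: AAC Asn / AAU Asn — synonymous.
Codon 2: CUA Leu / CUA Leu — identical.
Codon 3: AAA Lys / AAG Lys — synonymous.
Codon 4: CUG Leu / AAA Lys — nonsynonymous.
Codon 5: AUC Ile / UUC Phe — nonsynonymous.
Codon 6: CCA Pro / CUU Leu — nonsynonymous.
Codon 7: CUG Leu / CUU Leu — synonymous.
Codon 8: CUU Leu / UUA Leu — synonymous.
Codon 9: UCG Ser / CAG Gln — nonsynonymous.
Codon 10: AUU Ile / AUC Ile — synonymous.
Synonymous differences: 5.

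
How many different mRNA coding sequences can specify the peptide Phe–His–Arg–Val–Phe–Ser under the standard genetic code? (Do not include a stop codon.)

Phe: 2 codons.
His: 2 codons.
Arg: 6 codons.
Val: 4 codons.
Phe: 2 codons.
Ser: 6 codons.
2 × 2 × 6 × 4 × 2 × 6 = 1152.

1152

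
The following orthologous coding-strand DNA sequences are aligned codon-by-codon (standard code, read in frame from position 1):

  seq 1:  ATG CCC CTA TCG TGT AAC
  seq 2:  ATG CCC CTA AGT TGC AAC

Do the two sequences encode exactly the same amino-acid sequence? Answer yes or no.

yes

Codon 1: ATG Met / ATG Met — identical.
Codon 2: CCC Pro / CCC Pro — identical.
Codon 3: CTA Leu / CTA Leu — identical.
Codon 4: TCG Ser / AGT Ser — synonymous.
Codon 5: TGT Cys / TGC Cys — synonymous.
Codon 6: AAC Asn / AAC Asn — identical.
Nonsynonymous differences: 0 → same protein.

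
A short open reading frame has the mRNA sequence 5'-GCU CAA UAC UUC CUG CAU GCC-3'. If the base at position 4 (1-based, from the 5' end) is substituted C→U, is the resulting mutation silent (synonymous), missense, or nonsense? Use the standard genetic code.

Position 4 falls in codon 2: CAA → Gln.
After the substitution the codon is UAA → Stop.
The new codon is a stop codon, so this is a nonsense mutation.

nonsense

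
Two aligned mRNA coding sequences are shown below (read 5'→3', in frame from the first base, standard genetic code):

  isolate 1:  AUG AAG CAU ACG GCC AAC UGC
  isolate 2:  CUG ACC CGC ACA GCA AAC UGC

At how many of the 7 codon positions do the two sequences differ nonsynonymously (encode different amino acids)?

Codon 1: AUG Met / CUG Leu — nonsynonymous.
Codon 2: AAG Lys / ACC Thr — nonsynonymous.
Codon 3: CAU His / CGC Arg — nonsynonymous.
Codon 4: ACG Thr / ACA Thr — synonymous.
Codon 5: GCC Ala / GCA Ala — synonymous.
Codon 6: AAC Asn / AAC Asn — identical.
Codon 7: UGC Cys / UGC Cys — identical.
Nonsynonymous differences: 3.

3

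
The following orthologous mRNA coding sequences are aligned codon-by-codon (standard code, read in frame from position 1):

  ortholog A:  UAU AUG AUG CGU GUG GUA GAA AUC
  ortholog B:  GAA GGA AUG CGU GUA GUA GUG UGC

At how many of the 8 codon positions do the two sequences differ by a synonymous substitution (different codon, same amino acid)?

Codon 1: UAU Tyr / GAA Glu — nonsynonymous.
Codon 2: AUG Met / GGA Gly — nonsynonymous.
Codon 3: AUG Met / AUG Met — identical.
Codon 4: CGU Arg / CGU Arg — identical.
Codon 5: GUG Val / GUA Val — synonymous.
Codon 6: GUA Val / GUA Val — identical.
Codon 7: GAA Glu / GUG Val — nonsynonymous.
Codon 8: AUC Ile / UGC Cys — nonsynonymous.
Synonymous differences: 1.

1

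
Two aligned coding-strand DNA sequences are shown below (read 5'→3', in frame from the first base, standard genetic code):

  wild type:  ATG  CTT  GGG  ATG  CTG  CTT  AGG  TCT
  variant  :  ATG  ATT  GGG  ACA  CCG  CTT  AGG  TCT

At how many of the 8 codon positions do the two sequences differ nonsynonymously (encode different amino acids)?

Codon 1: ATG Met / ATG Met — identical.
Codon 2: CTT Leu / ATT Ile — nonsynonymous.
Codon 3: GGG Gly / GGG Gly — identical.
Codon 4: ATG Met / ACA Thr — nonsynonymous.
Codon 5: CTG Leu / CCG Pro — nonsynonymous.
Codon 6: CTT Leu / CTT Leu — identical.
Codon 7: AGG Arg / AGG Arg — identical.
Codon 8: TCT Ser / TCT Ser — identical.
Nonsynonymous differences: 3.

3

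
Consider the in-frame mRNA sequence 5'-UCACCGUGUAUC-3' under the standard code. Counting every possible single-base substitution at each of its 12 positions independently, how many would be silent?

Codon 1 (UCA, Ser): 3 synonymous substitutions.
Codon 2 (CCG, Pro): 3 synonymous substitutions.
Codon 3 (UGU, Cys): 1 synonymous substitution.
Codon 4 (AUC, Ile): 2 synonymous substitutions.
Total: 3 + 3 + 1 + 2 = 9.

9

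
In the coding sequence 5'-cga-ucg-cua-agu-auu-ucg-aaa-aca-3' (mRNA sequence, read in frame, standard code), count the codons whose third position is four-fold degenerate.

Codon 1 CGA (Arg): third position 4-fold.
Codon 2 UCG (Ser): third position 4-fold.
Codon 3 CUA (Leu): third position 4-fold.
Codon 4 AGU (Ser): third position 2-fold.
Codon 5 AUU (Ile): third position 3-fold.
Codon 6 UCG (Ser): third position 4-fold.
Codon 7 AAA (Lys): third position 2-fold.
Codon 8 ACA (Thr): third position 4-fold.
Four-fold degenerate third positions: 5.

5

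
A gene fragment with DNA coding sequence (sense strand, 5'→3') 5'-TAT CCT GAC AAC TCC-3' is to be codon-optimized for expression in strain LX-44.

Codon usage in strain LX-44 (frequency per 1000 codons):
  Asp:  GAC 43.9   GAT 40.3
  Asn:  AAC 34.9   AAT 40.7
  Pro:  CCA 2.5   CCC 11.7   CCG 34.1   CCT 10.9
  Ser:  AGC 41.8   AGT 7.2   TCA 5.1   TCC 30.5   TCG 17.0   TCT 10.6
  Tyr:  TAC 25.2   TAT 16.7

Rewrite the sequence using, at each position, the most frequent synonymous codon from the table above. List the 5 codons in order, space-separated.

Codon 1 (Tyr): best is TAC at 25.2.
Codon 2 (Pro): best is CCG at 34.1.
Codon 3 (Asp): best is GAC at 43.9.
Codon 4 (Asn): best is AAT at 40.7.
Codon 5 (Ser): best is AGC at 41.8.

TAC CCG GAC AAT AGC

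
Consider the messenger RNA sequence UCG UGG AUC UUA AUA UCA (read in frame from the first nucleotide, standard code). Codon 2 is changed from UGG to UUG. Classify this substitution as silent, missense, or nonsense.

Position 5 falls in codon 2: UGG → Trp.
After the substitution the codon is UUG → Leu.
Trp ≠ Leu, so this is a missense mutation.

missense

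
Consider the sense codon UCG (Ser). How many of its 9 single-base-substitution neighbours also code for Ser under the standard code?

3

Position 1: none → 0 synonymous.
Position 2: none → 0 synonymous.
Position 3: UCU, UCC, UCA → 3 synonymous.
Total: 0 + 0 + 3 = 3.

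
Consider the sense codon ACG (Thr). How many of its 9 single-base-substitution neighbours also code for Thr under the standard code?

3

Position 1: none → 0 synonymous.
Position 2: none → 0 synonymous.
Position 3: ACU, ACC, ACA → 3 synonymous.
Total: 0 + 0 + 3 = 3.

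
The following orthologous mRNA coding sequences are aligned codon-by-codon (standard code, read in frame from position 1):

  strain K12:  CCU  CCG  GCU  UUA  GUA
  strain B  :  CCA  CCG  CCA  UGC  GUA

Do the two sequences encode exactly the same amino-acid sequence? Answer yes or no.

Codon 1: CCU Pro / CCA Pro — synonymous.
Codon 2: CCG Pro / CCG Pro — identical.
Codon 3: GCU Ala / CCA Pro — nonsynonymous.
Codon 4: UUA Leu / UGC Cys — nonsynonymous.
Codon 5: GUA Val / GUA Val — identical.
Nonsynonymous differences: 2 → different protein.

no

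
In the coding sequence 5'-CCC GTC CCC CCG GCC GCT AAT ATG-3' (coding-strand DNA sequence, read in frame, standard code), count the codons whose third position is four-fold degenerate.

Codon 1 CCC (Pro): third position 4-fold.
Codon 2 GTC (Val): third position 4-fold.
Codon 3 CCC (Pro): third position 4-fold.
Codon 4 CCG (Pro): third position 4-fold.
Codon 5 GCC (Ala): third position 4-fold.
Codon 6 GCT (Ala): third position 4-fold.
Codon 7 AAT (Asn): third position 2-fold.
Codon 8 ATG (Met): third position 1-fold.
Four-fold degenerate third positions: 6.

6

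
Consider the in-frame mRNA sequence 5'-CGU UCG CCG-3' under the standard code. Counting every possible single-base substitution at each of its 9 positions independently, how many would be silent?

9

Codon 1 (CGU, Arg): 3 synonymous substitutions.
Codon 2 (UCG, Ser): 3 synonymous substitutions.
Codon 3 (CCG, Pro): 3 synonymous substitutions.
Total: 3 + 3 + 3 = 9.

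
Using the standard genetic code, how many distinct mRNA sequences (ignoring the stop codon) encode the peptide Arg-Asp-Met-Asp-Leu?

Arg: 6 codons.
Asp: 2 codons.
Met: 1 codon.
Asp: 2 codons.
Leu: 6 codons.
6 × 2 × 1 × 2 × 6 = 144.

144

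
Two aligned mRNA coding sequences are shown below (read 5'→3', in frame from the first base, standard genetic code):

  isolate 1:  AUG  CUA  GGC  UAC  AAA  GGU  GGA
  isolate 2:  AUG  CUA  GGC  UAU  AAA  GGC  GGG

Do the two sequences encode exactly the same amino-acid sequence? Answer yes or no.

Codon 1: AUG Met / AUG Met — identical.
Codon 2: CUA Leu / CUA Leu — identical.
Codon 3: GGC Gly / GGC Gly — identical.
Codon 4: UAC Tyr / UAU Tyr — synonymous.
Codon 5: AAA Lys / AAA Lys — identical.
Codon 6: GGU Gly / GGC Gly — synonymous.
Codon 7: GGA Gly / GGG Gly — synonymous.
Nonsynonymous differences: 0 → same protein.

yes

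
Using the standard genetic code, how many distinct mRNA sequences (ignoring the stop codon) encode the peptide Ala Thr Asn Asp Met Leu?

Ala: 4 codons.
Thr: 4 codons.
Asn: 2 codons.
Asp: 2 codons.
Met: 1 codon.
Leu: 6 codons.
4 × 4 × 2 × 2 × 1 × 6 = 384.

384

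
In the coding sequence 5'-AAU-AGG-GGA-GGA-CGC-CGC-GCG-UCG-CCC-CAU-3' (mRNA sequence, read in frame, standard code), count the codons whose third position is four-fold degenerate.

7

Codon 1 AAU (Asn): third position 2-fold.
Codon 2 AGG (Arg): third position 2-fold.
Codon 3 GGA (Gly): third position 4-fold.
Codon 4 GGA (Gly): third position 4-fold.
Codon 5 CGC (Arg): third position 4-fold.
Codon 6 CGC (Arg): third position 4-fold.
Codon 7 GCG (Ala): third position 4-fold.
Codon 8 UCG (Ser): third position 4-fold.
Codon 9 CCC (Pro): third position 4-fold.
Codon 10 CAU (His): third position 2-fold.
Four-fold degenerate third positions: 7.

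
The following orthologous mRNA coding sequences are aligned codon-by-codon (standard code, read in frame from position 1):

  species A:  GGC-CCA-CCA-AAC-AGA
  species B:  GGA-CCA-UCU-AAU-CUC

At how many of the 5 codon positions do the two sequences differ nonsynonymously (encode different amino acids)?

2

Codon 1: GGC Gly / GGA Gly — synonymous.
Codon 2: CCA Pro / CCA Pro — identical.
Codon 3: CCA Pro / UCU Ser — nonsynonymous.
Codon 4: AAC Asn / AAU Asn — synonymous.
Codon 5: AGA Arg / CUC Leu — nonsynonymous.
Nonsynonymous differences: 2.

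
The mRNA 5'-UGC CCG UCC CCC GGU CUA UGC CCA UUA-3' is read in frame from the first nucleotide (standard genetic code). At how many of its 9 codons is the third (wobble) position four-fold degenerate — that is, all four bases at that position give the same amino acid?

Codon 1 UGC (Cys): third position 2-fold.
Codon 2 CCG (Pro): third position 4-fold.
Codon 3 UCC (Ser): third position 4-fold.
Codon 4 CCC (Pro): third position 4-fold.
Codon 5 GGU (Gly): third position 4-fold.
Codon 6 CUA (Leu): third position 4-fold.
Codon 7 UGC (Cys): third position 2-fold.
Codon 8 CCA (Pro): third position 4-fold.
Codon 9 UUA (Leu): third position 2-fold.
Four-fold degenerate third positions: 6.

6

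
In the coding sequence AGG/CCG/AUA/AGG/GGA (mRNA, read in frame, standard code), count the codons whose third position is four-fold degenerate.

2

Codon 1 AGG (Arg): third position 2-fold.
Codon 2 CCG (Pro): third position 4-fold.
Codon 3 AUA (Ile): third position 3-fold.
Codon 4 AGG (Arg): third position 2-fold.
Codon 5 GGA (Gly): third position 4-fold.
Four-fold degenerate third positions: 2.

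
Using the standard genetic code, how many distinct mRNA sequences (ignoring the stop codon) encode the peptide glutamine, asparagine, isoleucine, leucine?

Gln: 2 codons.
Asn: 2 codons.
Ile: 3 codons.
Leu: 6 codons.
2 × 2 × 3 × 6 = 72.

72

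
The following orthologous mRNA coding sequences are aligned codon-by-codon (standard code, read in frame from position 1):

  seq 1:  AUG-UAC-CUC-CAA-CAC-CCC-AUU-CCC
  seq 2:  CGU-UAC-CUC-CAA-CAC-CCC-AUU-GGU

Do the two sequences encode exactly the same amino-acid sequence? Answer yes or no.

no

Codon 1: AUG Met / CGU Arg — nonsynonymous.
Codon 2: UAC Tyr / UAC Tyr — identical.
Codon 3: CUC Leu / CUC Leu — identical.
Codon 4: CAA Gln / CAA Gln — identical.
Codon 5: CAC His / CAC His — identical.
Codon 6: CCC Pro / CCC Pro — identical.
Codon 7: AUU Ile / AUU Ile — identical.
Codon 8: CCC Pro / GGU Gly — nonsynonymous.
Nonsynonymous differences: 2 → different protein.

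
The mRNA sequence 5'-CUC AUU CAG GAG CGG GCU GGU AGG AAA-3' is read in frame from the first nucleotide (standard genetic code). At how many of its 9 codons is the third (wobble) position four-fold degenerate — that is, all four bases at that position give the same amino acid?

Codon 1 CUC (Leu): third position 4-fold.
Codon 2 AUU (Ile): third position 3-fold.
Codon 3 CAG (Gln): third position 2-fold.
Codon 4 GAG (Glu): third position 2-fold.
Codon 5 CGG (Arg): third position 4-fold.
Codon 6 GCU (Ala): third position 4-fold.
Codon 7 GGU (Gly): third position 4-fold.
Codon 8 AGG (Arg): third position 2-fold.
Codon 9 AAA (Lys): third position 2-fold.
Four-fold degenerate third positions: 4.

4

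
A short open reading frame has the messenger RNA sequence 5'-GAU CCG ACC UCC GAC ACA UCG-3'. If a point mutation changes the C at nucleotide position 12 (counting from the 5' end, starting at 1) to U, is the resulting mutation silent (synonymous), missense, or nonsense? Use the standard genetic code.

Position 12 falls in codon 4: UCC → Ser.
After the substitution the codon is UCU → Ser.
Both encode Ser, so the change is synonymous.

silent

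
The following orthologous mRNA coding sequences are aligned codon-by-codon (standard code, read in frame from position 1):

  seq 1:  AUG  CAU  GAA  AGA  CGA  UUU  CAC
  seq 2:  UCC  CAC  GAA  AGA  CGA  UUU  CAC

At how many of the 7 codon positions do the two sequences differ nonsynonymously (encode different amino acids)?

Codon 1: AUG Met / UCC Ser — nonsynonymous.
Codon 2: CAU His / CAC His — synonymous.
Codon 3: GAA Glu / GAA Glu — identical.
Codon 4: AGA Arg / AGA Arg — identical.
Codon 5: CGA Arg / CGA Arg — identical.
Codon 6: UUU Phe / UUU Phe — identical.
Codon 7: CAC His / CAC His — identical.
Nonsynonymous differences: 1.

1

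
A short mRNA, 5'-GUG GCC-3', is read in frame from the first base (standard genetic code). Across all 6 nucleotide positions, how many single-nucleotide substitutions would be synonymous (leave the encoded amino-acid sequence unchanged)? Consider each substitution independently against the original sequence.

6

Codon 1 (GUG, Val): 3 synonymous substitutions.
Codon 2 (GCC, Ala): 3 synonymous substitutions.
Total: 3 + 3 = 6.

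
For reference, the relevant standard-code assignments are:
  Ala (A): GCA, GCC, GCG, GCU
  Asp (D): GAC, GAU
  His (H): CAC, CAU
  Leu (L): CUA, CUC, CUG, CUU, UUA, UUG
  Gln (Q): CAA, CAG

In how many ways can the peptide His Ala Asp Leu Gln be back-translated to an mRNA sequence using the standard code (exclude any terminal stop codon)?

His: 2 codons.
Ala: 4 codons.
Asp: 2 codons.
Leu: 6 codons.
Gln: 2 codons.
2 × 4 × 2 × 6 × 2 = 192.

192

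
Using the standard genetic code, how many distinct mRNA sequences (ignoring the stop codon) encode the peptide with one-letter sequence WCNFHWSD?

Trp: 1 codon.
Cys: 2 codons.
Asn: 2 codons.
Phe: 2 codons.
His: 2 codons.
Trp: 1 codon.
Ser: 6 codons.
Asp: 2 codons.
1 × 2 × 2 × 2 × 2 × 1 × 6 × 2 = 192.

192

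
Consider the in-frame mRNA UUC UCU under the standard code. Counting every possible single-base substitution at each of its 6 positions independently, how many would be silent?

4

Codon 1 (UUC, Phe): 1 synonymous substitution.
Codon 2 (UCU, Ser): 3 synonymous substitutions.
Total: 1 + 3 = 4.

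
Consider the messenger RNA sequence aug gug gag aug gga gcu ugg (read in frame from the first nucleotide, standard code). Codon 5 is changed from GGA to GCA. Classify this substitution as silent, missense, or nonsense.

missense

Position 14 falls in codon 5: GGA → Gly.
After the substitution the codon is GCA → Ala.
Gly ≠ Ala, so this is a missense mutation.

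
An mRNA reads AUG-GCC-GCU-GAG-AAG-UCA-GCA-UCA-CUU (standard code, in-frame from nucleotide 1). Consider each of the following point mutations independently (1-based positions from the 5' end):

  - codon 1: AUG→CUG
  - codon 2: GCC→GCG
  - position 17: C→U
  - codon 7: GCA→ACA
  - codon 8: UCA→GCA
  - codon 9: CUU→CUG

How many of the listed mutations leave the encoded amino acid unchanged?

2

Codon 1: AUG (Met) → CUG (Leu) — missense.
Codon 2: GCC (Ala) → GCG (Ala) — synonymous.
Codon 6: UCA (Ser) → UUA (Leu) — missense.
Codon 7: GCA (Ala) → ACA (Thr) — missense.
Codon 8: UCA (Ser) → GCA (Ala) — missense.
Codon 9: CUU (Leu) → CUG (Leu) — synonymous.
Synonymous: 2 of 6.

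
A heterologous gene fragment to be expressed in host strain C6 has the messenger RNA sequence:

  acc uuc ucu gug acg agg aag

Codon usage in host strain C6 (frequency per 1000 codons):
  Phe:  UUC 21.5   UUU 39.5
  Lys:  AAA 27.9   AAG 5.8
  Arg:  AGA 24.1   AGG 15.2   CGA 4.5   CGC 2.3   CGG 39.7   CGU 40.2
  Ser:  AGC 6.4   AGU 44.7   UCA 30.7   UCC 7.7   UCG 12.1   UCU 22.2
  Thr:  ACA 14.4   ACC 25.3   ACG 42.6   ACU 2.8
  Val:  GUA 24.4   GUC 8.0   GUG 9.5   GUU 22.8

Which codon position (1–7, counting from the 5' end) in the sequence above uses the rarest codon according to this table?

7

Codon 1 ACC (Thr): 25.3 per 1000.
Codon 2 UUC (Phe): 21.5 per 1000.
Codon 3 UCU (Ser): 22.2 per 1000.
Codon 4 GUG (Val): 9.5 per 1000.
Codon 5 ACG (Thr): 42.6 per 1000.
Codon 6 AGG (Arg): 15.2 per 1000.
Codon 7 AAG (Lys): 5.8 per 1000.
Lowest frequency is 5.8 at codon 7.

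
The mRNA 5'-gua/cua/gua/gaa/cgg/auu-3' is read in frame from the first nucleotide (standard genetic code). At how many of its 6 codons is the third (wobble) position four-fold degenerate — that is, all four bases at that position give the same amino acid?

4

Codon 1 GUA (Val): third position 4-fold.
Codon 2 CUA (Leu): third position 4-fold.
Codon 3 GUA (Val): third position 4-fold.
Codon 4 GAA (Glu): third position 2-fold.
Codon 5 CGG (Arg): third position 4-fold.
Codon 6 AUU (Ile): third position 3-fold.
Four-fold degenerate third positions: 4.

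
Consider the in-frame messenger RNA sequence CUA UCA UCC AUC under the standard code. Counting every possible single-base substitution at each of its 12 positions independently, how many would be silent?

12

Codon 1 (CUA, Leu): 4 synonymous substitutions.
Codon 2 (UCA, Ser): 3 synonymous substitutions.
Codon 3 (UCC, Ser): 3 synonymous substitutions.
Codon 4 (AUC, Ile): 2 synonymous substitutions.
Total: 4 + 3 + 3 + 2 = 12.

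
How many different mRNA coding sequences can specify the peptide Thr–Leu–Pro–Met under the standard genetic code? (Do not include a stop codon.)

Thr: 4 codons.
Leu: 6 codons.
Pro: 4 codons.
Met: 1 codon.
4 × 6 × 4 × 1 = 96.

96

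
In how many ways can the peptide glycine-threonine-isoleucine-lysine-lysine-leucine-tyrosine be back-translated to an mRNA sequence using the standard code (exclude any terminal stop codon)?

2304

Gly: 4 codons.
Thr: 4 codons.
Ile: 3 codons.
Lys: 2 codons.
Lys: 2 codons.
Leu: 6 codons.
Tyr: 2 codons.
4 × 4 × 3 × 2 × 2 × 6 × 2 = 2304.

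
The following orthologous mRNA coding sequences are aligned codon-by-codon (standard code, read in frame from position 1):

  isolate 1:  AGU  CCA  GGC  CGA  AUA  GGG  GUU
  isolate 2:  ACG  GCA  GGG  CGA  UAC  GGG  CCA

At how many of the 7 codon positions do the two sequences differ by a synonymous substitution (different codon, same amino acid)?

1

Codon 1: AGU Ser / ACG Thr — nonsynonymous.
Codon 2: CCA Pro / GCA Ala — nonsynonymous.
Codon 3: GGC Gly / GGG Gly — synonymous.
Codon 4: CGA Arg / CGA Arg — identical.
Codon 5: AUA Ile / UAC Tyr — nonsynonymous.
Codon 6: GGG Gly / GGG Gly — identical.
Codon 7: GUU Val / CCA Pro — nonsynonymous.
Synonymous differences: 1.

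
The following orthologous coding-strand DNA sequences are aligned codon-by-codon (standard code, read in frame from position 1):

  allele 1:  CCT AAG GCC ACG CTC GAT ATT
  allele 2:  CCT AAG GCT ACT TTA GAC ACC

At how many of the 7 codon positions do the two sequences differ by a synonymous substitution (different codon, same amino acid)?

4

Codon 1: CCT Pro / CCT Pro — identical.
Codon 2: AAG Lys / AAG Lys — identical.
Codon 3: GCC Ala / GCT Ala — synonymous.
Codon 4: ACG Thr / ACT Thr — synonymous.
Codon 5: CTC Leu / TTA Leu — synonymous.
Codon 6: GAT Asp / GAC Asp — synonymous.
Codon 7: ATT Ile / ACC Thr — nonsynonymous.
Synonymous differences: 4.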